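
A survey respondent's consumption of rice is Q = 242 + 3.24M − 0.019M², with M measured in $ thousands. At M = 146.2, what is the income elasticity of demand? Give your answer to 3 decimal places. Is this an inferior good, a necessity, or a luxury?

-1.094 (inferior good)

At M = 146.2: Q = 309.5736.
dQ/dM = 3.24 − 0.038M = -2.31560.
η = (dQ/dM)·(M/Q) = -2.31560 × (146.2/309.5736) = -1.094.
η < 0 ⇒ inferior good.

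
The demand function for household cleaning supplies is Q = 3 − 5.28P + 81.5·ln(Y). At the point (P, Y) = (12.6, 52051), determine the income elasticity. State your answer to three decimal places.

0.099

At P = 12.6, Y = 52051: Q = 821.560.
Holding P constant, ∂Q/∂Y = 81.5/Y = 0.00156577.
η_Y = (∂Q/∂Y)·(Y/Q) = 0.00156577 × (52051/821.560) = 0.099.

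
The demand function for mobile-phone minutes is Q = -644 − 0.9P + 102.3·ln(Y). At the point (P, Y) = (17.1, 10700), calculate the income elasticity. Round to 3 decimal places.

0.353

At P = 17.1, Y = 10700: Q = 289.749.
Holding P constant, ∂Q/∂Y = 102.3/Y = 0.00956075.
η_Y = (∂Q/∂Y)·(Y/Q) = 0.00956075 × (10700/289.749) = 0.353.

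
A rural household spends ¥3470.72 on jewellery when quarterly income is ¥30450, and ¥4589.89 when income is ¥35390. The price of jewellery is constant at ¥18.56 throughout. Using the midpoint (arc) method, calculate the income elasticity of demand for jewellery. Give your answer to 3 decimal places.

With a constant price, Q₁ = 3470.72/18.56 = 187.000 and Q₂ = 4589.89/18.56 = 247.300 (equivalently, work directly with expenditure since P cancels).
Midpoint %ΔQ = (4589.89 − 3470.72)/4030.31 = 0.27769; midpoint %ΔI = (35390 − 30450)/32920 = 0.15006.
η = 0.27769 / 0.15006 = 1.851.

1.851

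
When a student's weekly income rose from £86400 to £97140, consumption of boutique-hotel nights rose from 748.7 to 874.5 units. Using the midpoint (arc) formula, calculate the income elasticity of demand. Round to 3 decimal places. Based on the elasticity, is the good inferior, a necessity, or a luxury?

ΔQ = 874.5 − 748.7 = 125.8; midpoint Q̄ = (748.7 + 874.5)/2 = 811.6.
ΔI = 97140 − 86400 = 10740; midpoint Ī = (86400 + 97140)/2 = 91770.
η = (ΔQ/Q̄) ÷ (ΔI/Ī) = (125.8/811.6) ÷ (10740/91770) = 1.324.
η > 1 ⇒ luxury.

1.324 (luxury)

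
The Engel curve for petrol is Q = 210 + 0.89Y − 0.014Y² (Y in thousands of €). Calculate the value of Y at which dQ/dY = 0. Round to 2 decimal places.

31.79

dQ/dY = 0.89 − 0.028Y.
The good is inferior where dQ/dY < 0. Setting dQ/dY = 0 gives Y = 0.89 / 0.028 = 31.79.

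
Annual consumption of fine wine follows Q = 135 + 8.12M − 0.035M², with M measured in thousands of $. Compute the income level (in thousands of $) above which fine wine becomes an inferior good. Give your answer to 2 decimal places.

dQ/dM = 8.12 − 0.07M.
The good is inferior where dQ/dM < 0. Setting dQ/dM = 0 gives M = 8.12 / 0.07 = 116.00.

116.00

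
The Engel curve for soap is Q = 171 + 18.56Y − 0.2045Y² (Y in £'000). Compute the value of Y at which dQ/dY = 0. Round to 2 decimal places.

45.38

dQ/dY = 18.56 − 0.409Y.
The good is inferior where dQ/dY < 0. Setting dQ/dY = 0 gives Y = 18.56 / 0.409 = 45.38.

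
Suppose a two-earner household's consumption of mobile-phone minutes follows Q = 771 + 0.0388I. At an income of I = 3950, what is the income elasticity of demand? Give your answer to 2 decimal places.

At I = 3950: Q = 924.260.
dQ/dI = 0.0388.
η = (dQ/dI)·(I/Q) = 0.0388 × (3950/924.260) = 0.17.

0.17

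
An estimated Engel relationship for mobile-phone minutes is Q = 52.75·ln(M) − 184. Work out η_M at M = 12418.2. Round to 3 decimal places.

0.168

At M = 12418.2: Q = 313.270.
dQ/dM = 52.75/M = 0.0042478 at this income.
η = (dQ/dM)·(M/Q) = 0.0042478 × (12418.2/313.270) = 0.168.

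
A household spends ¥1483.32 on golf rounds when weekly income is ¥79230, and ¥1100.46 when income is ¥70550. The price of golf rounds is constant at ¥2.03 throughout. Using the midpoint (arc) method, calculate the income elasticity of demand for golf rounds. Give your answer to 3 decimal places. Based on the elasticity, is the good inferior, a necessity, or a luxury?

2.557 (luxury)

With a constant price, Q₁ = 1483.32/2.03 = 730.700 and Q₂ = 1100.46/2.03 = 542.099 (equivalently, work directly with expenditure since P cancels).
Midpoint %ΔQ = (1100.46 − 1483.32)/1291.89 = -0.29636; midpoint %ΔI = (70550 − 79230)/74890 = -0.11590.
η = -0.29636 / -0.11590 = 2.557.
η > 1 ⇒ luxury.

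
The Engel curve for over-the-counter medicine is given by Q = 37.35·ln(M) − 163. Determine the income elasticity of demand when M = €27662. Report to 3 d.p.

At M = 27662: Q = 219.009.
dQ/dM = 37.35/M = 0.00135023 at this income.
η = (dQ/dM)·(M/Q) = 0.00135023 × (27662/219.009) = 0.171.

0.171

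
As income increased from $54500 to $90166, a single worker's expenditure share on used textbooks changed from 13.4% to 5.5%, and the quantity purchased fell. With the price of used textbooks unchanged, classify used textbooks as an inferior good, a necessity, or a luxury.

Quantity demanded falls as income rises, so η < 0.

inferior good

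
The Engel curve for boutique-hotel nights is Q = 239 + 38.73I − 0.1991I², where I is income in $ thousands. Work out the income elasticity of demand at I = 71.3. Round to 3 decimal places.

At I = 71.3: Q = 1988.2863.
dQ/dI = 38.73 − 0.3982I = 10.33834.
η = (dQ/dI)·(I/Q) = 10.33834 × (71.3/1988.2863) = 0.371.

0.371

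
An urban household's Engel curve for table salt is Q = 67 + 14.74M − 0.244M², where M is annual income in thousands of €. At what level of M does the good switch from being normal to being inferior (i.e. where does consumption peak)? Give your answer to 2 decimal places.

dQ/dM = 14.74 − 0.488M.
The good is inferior where dQ/dM < 0. Setting dQ/dM = 0 gives M = 14.74 / 0.488 = 30.20.

30.20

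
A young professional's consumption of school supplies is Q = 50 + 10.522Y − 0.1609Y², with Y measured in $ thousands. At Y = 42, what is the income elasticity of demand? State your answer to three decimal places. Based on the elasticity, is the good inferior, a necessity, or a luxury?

At Y = 42: Q = 208.0964.
dQ/dY = 10.522 − 0.3218Y = -2.99360.
η = (dQ/dY)·(Y/Q) = -2.99360 × (42/208.0964) = -0.604.
η < 0 ⇒ inferior good.

-0.604 (inferior good)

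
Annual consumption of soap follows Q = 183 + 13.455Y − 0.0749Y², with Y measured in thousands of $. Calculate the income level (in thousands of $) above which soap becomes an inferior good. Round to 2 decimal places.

dQ/dY = 13.455 − 0.1498Y.
The good is inferior where dQ/dY < 0. Setting dQ/dY = 0 gives Y = 13.455 / 0.1498 = 89.82.

89.82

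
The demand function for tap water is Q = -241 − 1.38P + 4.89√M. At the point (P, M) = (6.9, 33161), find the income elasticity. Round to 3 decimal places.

0.696

At P = 6.9, M = 33161: Q = 639.955.
Holding P constant, ∂Q/∂M = 4.89/(2√M) = 0.0134266.
η_M = (∂Q/∂M)·(M/Q) = 0.0134266 × (33161/639.955) = 0.696.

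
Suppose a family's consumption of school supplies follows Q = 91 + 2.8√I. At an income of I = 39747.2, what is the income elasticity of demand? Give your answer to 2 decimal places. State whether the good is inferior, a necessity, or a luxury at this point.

At I = 39747.2: Q = 649.228.
dQ/dI = 2.8/(2√I) = 0.00702223 at this income.
η = (dQ/dI)·(I/Q) = 0.00702223 × (39747.2/649.228) = 0.43.
Since 0 < η < 1, the good is a necessity.

0.43 (necessity)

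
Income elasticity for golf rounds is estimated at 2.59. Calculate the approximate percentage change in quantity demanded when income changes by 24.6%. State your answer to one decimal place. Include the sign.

%ΔQ ≈ η × %ΔI = 2.59 × 24.6% = 63.7%.

63.7%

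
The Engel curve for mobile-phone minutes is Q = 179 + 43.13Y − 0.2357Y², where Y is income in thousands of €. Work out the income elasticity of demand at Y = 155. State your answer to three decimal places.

At Y = 155: Q = 1201.4575.
dQ/dY = 43.13 − 0.4714Y = -29.93700.
η = (dQ/dY)·(Y/Q) = -29.93700 × (155/1201.4575) = -3.862.

-3.862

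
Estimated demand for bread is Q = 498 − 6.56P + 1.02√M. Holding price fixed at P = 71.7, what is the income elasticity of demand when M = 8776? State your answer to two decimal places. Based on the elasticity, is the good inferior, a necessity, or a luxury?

0.39 (necessity)

At P = 71.7, M = 8776: Q = 123.202.
Holding P constant, ∂Q/∂M = 1.02/(2√M) = 0.00544405.
η_M = (∂Q/∂M)·(M/Q) = 0.00544405 × (8776/123.202) = 0.39.
Since 0 < η < 1, this is a necessity.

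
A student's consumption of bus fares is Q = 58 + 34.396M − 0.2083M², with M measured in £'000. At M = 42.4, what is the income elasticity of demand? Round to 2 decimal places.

0.62

At M = 42.4: Q = 1141.9170.
dQ/dM = 34.396 − 0.4166M = 16.73216.
η = (dQ/dM)·(M/Q) = 16.73216 × (42.4/1141.9170) = 0.62.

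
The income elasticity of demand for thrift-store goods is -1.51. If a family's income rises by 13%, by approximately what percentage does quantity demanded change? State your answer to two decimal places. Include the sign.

%ΔQ ≈ η × %ΔI = -1.51 × 13% = -19.63%.

-19.63%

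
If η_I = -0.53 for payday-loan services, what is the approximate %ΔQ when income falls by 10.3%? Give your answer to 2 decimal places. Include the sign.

%ΔQ ≈ η × %ΔI = -0.53 × (-10.3%) = 5.46%.

5.46%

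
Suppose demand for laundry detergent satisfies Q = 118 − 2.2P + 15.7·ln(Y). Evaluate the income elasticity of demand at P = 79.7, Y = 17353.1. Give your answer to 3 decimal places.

0.164

At P = 79.7, Y = 17353.1: Q = 95.916.
Holding P constant, ∂Q/∂Y = 15.7/Y = 0.000904737.
η_Y = (∂Q/∂Y)·(Y/Q) = 0.000904737 × (17353.1/95.916) = 0.164.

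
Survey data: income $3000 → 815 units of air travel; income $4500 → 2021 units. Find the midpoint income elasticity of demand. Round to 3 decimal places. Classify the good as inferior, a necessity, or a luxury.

ΔQ = 2021 − 815 = 1206; midpoint Q̄ = (815 + 2021)/2 = 1418.
ΔI = 4500 − 3000 = 1500; midpoint Ī = (3000 + 4500)/2 = 3750.
η = (ΔQ/Q̄) ÷ (ΔI/Ī) = (1206/1418) ÷ (1500/3750) = 2.126.
η > 1 ⇒ luxury.

2.126 (luxury)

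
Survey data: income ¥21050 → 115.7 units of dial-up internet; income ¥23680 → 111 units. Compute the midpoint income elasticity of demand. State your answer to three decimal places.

-0.353

ΔQ = 111 − 115.7 = -4.7; midpoint Q̄ = (115.7 + 111)/2 = 113.35.
ΔI = 23680 − 21050 = 2630; midpoint Ī = (21050 + 23680)/2 = 22365.
η = (ΔQ/Q̄) ÷ (ΔI/Ī) = (-4.7/113.35) ÷ (2630/22365) = -0.353.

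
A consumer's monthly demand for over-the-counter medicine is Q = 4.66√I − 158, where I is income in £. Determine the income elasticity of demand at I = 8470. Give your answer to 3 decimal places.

0.792

At I = 8470: Q = 270.872.
dQ/dI = 4.66/(2√I) = 0.0253171 at this income.
η = (dQ/dI)·(I/Q) = 0.0253171 × (8470/270.872) = 0.792.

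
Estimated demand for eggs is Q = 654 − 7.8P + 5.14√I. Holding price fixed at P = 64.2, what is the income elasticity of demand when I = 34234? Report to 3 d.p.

At P = 64.2, I = 34234: Q = 1104.265.
Holding P constant, ∂Q/∂I = 5.14/(2√I) = 0.0138901.
η_I = (∂Q/∂I)·(I/Q) = 0.0138901 × (34234/1104.265) = 0.431.

0.431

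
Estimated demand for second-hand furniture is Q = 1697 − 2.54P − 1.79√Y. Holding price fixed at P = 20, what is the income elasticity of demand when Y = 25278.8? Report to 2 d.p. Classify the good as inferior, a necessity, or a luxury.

-0.10 (inferior good)

At P = 20, Y = 25278.8: Q = 1361.602.
Holding P constant, ∂Q/∂Y = -1.79/(2√Y) = -0.00562918.
η_Y = (∂Q/∂Y)·(Y/Q) = -0.00562918 × (25278.8/1361.602) = -0.10.
Since η < 0, this is an inferior good.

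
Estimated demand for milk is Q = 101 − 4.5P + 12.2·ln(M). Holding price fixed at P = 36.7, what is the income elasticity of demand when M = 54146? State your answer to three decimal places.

At P = 36.7, M = 54146: Q = 68.823.
Holding P constant, ∂Q/∂M = 12.2/M = 0.000225317.
η_M = (∂Q/∂M)·(M/Q) = 0.000225317 × (54146/68.823) = 0.177.

0.177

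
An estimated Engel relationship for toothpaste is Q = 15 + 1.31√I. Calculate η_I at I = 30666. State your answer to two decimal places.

0.47

At I = 30666: Q = 244.403.
dQ/dI = 1.31/(2√I) = 0.00374035 at this income.
η = (dQ/dI)·(I/Q) = 0.00374035 × (30666/244.403) = 0.47.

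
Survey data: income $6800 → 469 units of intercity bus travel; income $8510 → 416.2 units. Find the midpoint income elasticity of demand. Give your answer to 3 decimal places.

-0.534

ΔQ = 416.2 − 469 = -52.8; midpoint Q̄ = (469 + 416.2)/2 = 442.6.
ΔI = 8510 − 6800 = 1710; midpoint Ī = (6800 + 8510)/2 = 7655.
η = (ΔQ/Q̄) ÷ (ΔI/Ī) = (-52.8/442.6) ÷ (1710/7655) = -0.534.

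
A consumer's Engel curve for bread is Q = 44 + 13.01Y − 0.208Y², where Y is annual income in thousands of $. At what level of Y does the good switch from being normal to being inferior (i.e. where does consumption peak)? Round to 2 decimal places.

31.27

dQ/dY = 13.01 − 0.416Y.
The good is inferior where dQ/dY < 0. Setting dQ/dY = 0 gives Y = 13.01 / 0.416 = 31.27.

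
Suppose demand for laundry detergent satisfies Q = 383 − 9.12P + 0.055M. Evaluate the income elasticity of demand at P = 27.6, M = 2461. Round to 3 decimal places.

At P = 27.6, M = 2461: Q = 266.643.
Holding P constant, ∂Q/∂M = 0.055.
η_M = (∂Q/∂M)·(M/Q) = 0.055 × (2461/266.643) = 0.508.

0.508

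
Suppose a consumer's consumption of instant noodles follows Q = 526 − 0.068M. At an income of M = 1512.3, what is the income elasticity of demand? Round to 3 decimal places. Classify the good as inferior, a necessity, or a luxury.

-0.243 (inferior good)

At M = 1512.3: Q = 423.164.
dQ/dM = −0.068.
η = (dQ/dM)·(M/Q) = -0.068 × (1512.3/423.164) = -0.243.
Since η < 0, the good is an inferior good.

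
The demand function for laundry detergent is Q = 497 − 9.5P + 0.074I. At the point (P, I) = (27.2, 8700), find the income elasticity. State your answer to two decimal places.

At P = 27.2, I = 8700: Q = 882.400.
Holding P constant, ∂Q/∂I = 0.074.
η_I = (∂Q/∂I)·(I/Q) = 0.074 × (8700/882.400) = 0.73.

0.73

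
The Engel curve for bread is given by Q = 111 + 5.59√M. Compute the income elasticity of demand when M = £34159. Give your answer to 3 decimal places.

At M = 34159: Q = 1144.152.
dQ/dM = 5.59/(2√M) = 0.0151227 at this income.
η = (dQ/dM)·(M/Q) = 0.0151227 × (34159/1144.152) = 0.451.

0.451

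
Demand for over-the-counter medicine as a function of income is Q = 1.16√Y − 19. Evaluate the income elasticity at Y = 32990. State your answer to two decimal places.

At Y = 32990: Q = 191.693.
dQ/dY = 1.16/(2√Y) = 0.00319328 at this income.
η = (dQ/dY)·(Y/Q) = 0.00319328 × (32990/191.693) = 0.55.

0.55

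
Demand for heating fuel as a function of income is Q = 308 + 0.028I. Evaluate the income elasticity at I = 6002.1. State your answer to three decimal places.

0.353

At I = 6002.1: Q = 476.059.
dQ/dI = 0.028.
η = (dQ/dI)·(I/Q) = 0.028 × (6002.1/476.059) = 0.353.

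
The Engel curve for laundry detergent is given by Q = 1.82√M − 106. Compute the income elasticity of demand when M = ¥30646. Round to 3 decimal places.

At M = 30646: Q = 212.609.
dQ/dM = 1.82/(2√M) = 0.00519822 at this income.
η = (dQ/dM)·(M/Q) = 0.00519822 × (30646/212.609) = 0.749.

0.749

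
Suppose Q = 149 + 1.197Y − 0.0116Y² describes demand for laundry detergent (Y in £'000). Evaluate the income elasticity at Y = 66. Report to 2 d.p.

-0.12

At Y = 66: Q = 177.4724.
dQ/dY = 1.197 − 0.0232Y = -0.33420.
η = (dQ/dY)·(Y/Q) = -0.33420 × (66/177.4724) = -0.12.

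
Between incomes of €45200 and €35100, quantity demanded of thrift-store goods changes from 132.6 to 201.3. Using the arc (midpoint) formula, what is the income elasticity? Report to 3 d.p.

ΔQ = 201.3 − 132.6 = 68.7; midpoint Q̄ = (132.6 + 201.3)/2 = 166.95.
ΔI = 35100 − 45200 = -10100; midpoint Ī = (45200 + 35100)/2 = 40150.
η = (ΔQ/Q̄) ÷ (ΔI/Ī) = (68.7/166.95) ÷ (-10100/40150) = -1.636.

-1.636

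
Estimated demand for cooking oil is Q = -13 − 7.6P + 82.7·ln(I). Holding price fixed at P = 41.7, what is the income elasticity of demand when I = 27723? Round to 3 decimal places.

At P = 41.7, I = 27723: Q = 516.102.
Holding P constant, ∂Q/∂I = 82.7/I = 0.00298308.
η_I = (∂Q/∂I)·(I/Q) = 0.00298308 × (27723/516.102) = 0.160.

0.160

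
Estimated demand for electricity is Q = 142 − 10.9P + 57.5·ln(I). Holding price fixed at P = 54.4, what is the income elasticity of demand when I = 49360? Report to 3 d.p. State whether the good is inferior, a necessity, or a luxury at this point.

At P = 54.4, I = 49360: Q = 170.437.
Holding P constant, ∂Q/∂I = 57.5/I = 0.00116491.
η_I = (∂Q/∂I)·(I/Q) = 0.00116491 × (49360/170.437) = 0.337.
Since 0 < η < 1, this is a necessity.

0.337 (necessity)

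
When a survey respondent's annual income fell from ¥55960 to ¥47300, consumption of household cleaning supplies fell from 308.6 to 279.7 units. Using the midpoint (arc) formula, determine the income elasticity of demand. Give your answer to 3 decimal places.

ΔQ = 279.7 − 308.6 = -28.9; midpoint Q̄ = (308.6 + 279.7)/2 = 294.15.
ΔI = 47300 − 55960 = -8660; midpoint Ī = (55960 + 47300)/2 = 51630.
η = (ΔQ/Q̄) ÷ (ΔI/Ī) = (-28.9/294.15) ÷ (-8660/51630) = 0.586.

0.586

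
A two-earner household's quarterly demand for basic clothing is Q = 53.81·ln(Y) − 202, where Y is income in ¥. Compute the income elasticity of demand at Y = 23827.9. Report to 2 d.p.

0.16

At Y = 23827.9: Q = 340.330.
dQ/dY = 53.81/Y = 0.00225828 at this income.
η = (dQ/dY)·(Y/Q) = 0.00225828 × (23827.9/340.330) = 0.16.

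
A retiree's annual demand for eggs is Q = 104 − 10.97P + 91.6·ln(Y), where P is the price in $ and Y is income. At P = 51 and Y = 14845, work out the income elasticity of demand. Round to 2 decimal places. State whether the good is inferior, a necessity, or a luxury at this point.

At P = 51, Y = 14845: Q = 424.386.
Holding P constant, ∂Q/∂Y = 91.6/Y = 0.00617043.
η_Y = (∂Q/∂Y)·(Y/Q) = 0.00617043 × (14845/424.386) = 0.22.
Since 0 < η < 1, this is a necessity.

0.22 (necessity)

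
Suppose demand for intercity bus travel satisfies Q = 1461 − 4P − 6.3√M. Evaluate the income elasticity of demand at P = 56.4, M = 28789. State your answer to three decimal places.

-3.211

At P = 56.4, M = 28789: Q = 166.459.
Holding P constant, ∂Q/∂M = -6.3/(2√M) = -0.0185651.
η_M = (∂Q/∂M)·(M/Q) = -0.0185651 × (28789/166.459) = -3.211.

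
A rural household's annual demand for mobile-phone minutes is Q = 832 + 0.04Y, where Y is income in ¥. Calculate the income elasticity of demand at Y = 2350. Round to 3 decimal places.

At Y = 2350: Q = 926.000.
dQ/dY = 0.04.
η = (dQ/dY)·(Y/Q) = 0.04 × (2350/926.000) = 0.102.

0.102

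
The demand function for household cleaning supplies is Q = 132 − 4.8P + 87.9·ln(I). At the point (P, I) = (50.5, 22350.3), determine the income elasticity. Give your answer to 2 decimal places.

At P = 50.5, I = 22350.3: Q = 769.883.
Holding P constant, ∂Q/∂I = 87.9/I = 0.00393283.
η_I = (∂Q/∂I)·(I/Q) = 0.00393283 × (22350.3/769.883) = 0.11.

0.11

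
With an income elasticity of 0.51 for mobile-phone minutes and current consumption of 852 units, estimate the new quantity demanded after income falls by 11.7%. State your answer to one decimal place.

%ΔQ ≈ η × %ΔI = 0.51 × (-11.7%) = -5.967%.
New Q ≈ 852 × (1 − 0.05967) = 801.2.

801.2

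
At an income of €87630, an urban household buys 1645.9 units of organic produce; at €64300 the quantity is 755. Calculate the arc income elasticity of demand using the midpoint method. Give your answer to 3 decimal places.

2.416

ΔQ = 755 − 1645.9 = -890.9; midpoint Q̄ = (1645.9 + 755)/2 = 1200.45.
ΔI = 64300 − 87630 = -23330; midpoint Ī = (87630 + 64300)/2 = 75965.
η = (ΔQ/Q̄) ÷ (ΔI/Ī) = (-890.9/1200.45) ÷ (-23330/75965) = 2.416.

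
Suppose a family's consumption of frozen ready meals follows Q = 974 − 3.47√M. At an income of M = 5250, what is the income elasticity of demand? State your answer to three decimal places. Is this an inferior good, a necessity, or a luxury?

-0.174 (inferior good)

At M = 5250: Q = 722.575.
dQ/dM = -3.47/(2√M) = -0.0239453 at this income.
η = (dQ/dM)·(M/Q) = -0.0239453 × (5250/722.575) = -0.174.
Since η < 0, the good is an inferior good.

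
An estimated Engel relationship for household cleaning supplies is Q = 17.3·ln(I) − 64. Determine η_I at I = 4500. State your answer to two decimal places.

0.21

At I = 4500: Q = 81.525.
dQ/dI = 17.3/I = 0.00384444 at this income.
η = (dQ/dI)·(I/Q) = 0.00384444 × (4500/81.525) = 0.21.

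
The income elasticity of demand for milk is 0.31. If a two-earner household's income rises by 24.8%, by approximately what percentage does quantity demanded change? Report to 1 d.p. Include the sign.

%ΔQ ≈ η × %ΔI = 0.31 × 24.8% = 7.7%.

7.7%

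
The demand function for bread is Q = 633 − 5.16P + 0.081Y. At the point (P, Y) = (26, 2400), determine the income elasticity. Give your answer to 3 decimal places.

At P = 26, Y = 2400: Q = 693.240.
Holding P constant, ∂Q/∂Y = 0.081.
η_Y = (∂Q/∂Y)·(Y/Q) = 0.081 × (2400/693.240) = 0.280.

0.280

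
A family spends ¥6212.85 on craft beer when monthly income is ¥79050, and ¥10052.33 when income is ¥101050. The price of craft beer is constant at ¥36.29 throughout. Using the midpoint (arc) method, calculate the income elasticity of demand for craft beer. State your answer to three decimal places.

1.932

With a constant price, Q₁ = 6212.85/36.29 = 171.200 and Q₂ = 10052.33/36.29 = 277.000 (equivalently, work directly with expenditure since P cancels).
Midpoint %ΔQ = (10052.33 − 6212.85)/8132.59 = 0.47211; midpoint %ΔI = (101050 − 79050)/90050 = 0.24431.
η = 0.47211 / 0.24431 = 1.932.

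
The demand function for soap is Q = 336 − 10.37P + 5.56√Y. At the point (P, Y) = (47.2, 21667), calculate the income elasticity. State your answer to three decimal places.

At P = 47.2, Y = 21667: Q = 664.952.
Holding P constant, ∂Q/∂Y = 5.56/(2√Y) = 0.0188862.
η_Y = (∂Q/∂Y)·(Y/Q) = 0.0188862 × (21667/664.952) = 0.615.

0.615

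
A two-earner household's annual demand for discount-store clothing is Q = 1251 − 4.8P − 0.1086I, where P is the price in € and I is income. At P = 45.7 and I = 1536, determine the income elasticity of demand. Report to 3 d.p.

-0.193

At P = 45.7, I = 1536: Q = 864.830.
Holding P constant, ∂Q/∂I = −0.1086.
η_I = (∂Q/∂I)·(I/Q) = -0.1086 × (1536/864.830) = -0.193.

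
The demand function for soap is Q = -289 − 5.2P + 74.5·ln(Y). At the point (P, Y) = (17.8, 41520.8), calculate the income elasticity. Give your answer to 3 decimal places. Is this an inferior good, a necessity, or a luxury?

0.181 (necessity)

At P = 17.8, Y = 41520.8: Q = 410.669.
Holding P constant, ∂Q/∂Y = 74.5/Y = 0.00179428.
η_Y = (∂Q/∂Y)·(Y/Q) = 0.00179428 × (41520.8/410.669) = 0.181.
Since 0 < η < 1, this is a necessity.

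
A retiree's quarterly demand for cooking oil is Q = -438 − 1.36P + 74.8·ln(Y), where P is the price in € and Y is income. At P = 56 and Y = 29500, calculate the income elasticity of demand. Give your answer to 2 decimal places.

0.29

At P = 56, Y = 29500: Q = 255.692.
Holding P constant, ∂Q/∂Y = 74.8/Y = 0.00253559.
η_Y = (∂Q/∂Y)·(Y/Q) = 0.00253559 × (29500/255.692) = 0.29.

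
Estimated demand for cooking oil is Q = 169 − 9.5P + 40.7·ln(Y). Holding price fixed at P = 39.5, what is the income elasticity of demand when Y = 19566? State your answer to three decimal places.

0.208

At P = 39.5, Y = 19566: Q = 195.929.
Holding P constant, ∂Q/∂Y = 40.7/Y = 0.00208014.
η_Y = (∂Q/∂Y)·(Y/Q) = 0.00208014 × (19566/195.929) = 0.208.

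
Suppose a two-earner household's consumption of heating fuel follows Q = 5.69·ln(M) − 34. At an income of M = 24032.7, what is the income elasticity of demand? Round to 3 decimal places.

0.243

At M = 24032.7: Q = 23.396.
dQ/dM = 5.69/M = 0.000236761 at this income.
η = (dQ/dM)·(M/Q) = 0.000236761 × (24032.7/23.396) = 0.243.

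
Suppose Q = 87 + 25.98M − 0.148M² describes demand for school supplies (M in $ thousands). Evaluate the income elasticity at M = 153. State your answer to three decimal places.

-4.945

At M = 153: Q = 597.4080.
dQ/dM = 25.98 − 0.296M = -19.30800.
η = (dQ/dM)·(M/Q) = -19.30800 × (153/597.4080) = -4.945.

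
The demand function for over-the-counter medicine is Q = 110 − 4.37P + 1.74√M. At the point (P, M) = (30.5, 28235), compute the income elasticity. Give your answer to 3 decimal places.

0.543

At P = 30.5, M = 28235: Q = 269.092.
Holding P constant, ∂Q/∂M = 1.74/(2√M) = 0.00517756.
η_M = (∂Q/∂M)·(M/Q) = 0.00517756 × (28235/269.092) = 0.543.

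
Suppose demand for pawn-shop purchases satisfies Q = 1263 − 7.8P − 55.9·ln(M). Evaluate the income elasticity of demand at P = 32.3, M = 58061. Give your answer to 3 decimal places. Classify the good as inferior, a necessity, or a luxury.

-0.140 (inferior good)

At P = 32.3, M = 58061: Q = 397.879.
Holding P constant, ∂Q/∂M = -55.9/M = -0.000962781.
η_M = (∂Q/∂M)·(M/Q) = -0.000962781 × (58061/397.879) = -0.140.
Since η < 0, this is an inferior good.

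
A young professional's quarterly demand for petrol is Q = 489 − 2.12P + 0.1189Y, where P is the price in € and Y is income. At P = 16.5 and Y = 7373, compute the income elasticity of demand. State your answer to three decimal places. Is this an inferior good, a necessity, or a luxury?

0.659 (necessity)

At P = 16.5, Y = 7373: Q = 1330.670.
Holding P constant, ∂Q/∂Y = 0.1189.
η_Y = (∂Q/∂Y)·(Y/Q) = 0.1189 × (7373/1330.670) = 0.659.
Since 0 < η < 1, this is a necessity.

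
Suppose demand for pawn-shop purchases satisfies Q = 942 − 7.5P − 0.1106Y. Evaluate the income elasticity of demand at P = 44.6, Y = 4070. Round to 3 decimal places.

At P = 44.6, Y = 4070: Q = 157.358.
Holding P constant, ∂Q/∂Y = −0.1106.
η_Y = (∂Q/∂Y)·(Y/Q) = -0.1106 × (4070/157.358) = -2.861.

-2.861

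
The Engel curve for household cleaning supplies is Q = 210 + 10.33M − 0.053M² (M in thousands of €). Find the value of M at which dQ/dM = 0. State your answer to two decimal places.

97.45

dQ/dM = 10.33 − 0.106M.
The good is inferior where dQ/dM < 0. Setting dQ/dM = 0 gives M = 10.33 / 0.106 = 97.45.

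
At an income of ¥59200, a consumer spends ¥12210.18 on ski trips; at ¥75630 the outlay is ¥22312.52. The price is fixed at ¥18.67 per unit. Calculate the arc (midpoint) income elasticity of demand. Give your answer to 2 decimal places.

With a constant price, Q₁ = 12210.18/18.67 = 654.000 and Q₂ = 22312.52/18.67 = 1195.100 (equivalently, work directly with expenditure since P cancels).
Midpoint %ΔQ = (22312.52 − 12210.18)/17261.35 = 0.58526; midpoint %ΔI = (75630 − 59200)/67415 = 0.24371.
η = 0.58526 / 0.24371 = 2.40.

2.40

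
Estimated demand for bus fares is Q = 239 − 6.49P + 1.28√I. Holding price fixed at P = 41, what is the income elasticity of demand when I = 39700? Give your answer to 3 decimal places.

At P = 41, I = 39700: Q = 227.948.
Holding P constant, ∂Q/∂I = 1.28/(2√I) = 0.00321207.
η_I = (∂Q/∂I)·(I/Q) = 0.00321207 × (39700/227.948) = 0.559.

0.559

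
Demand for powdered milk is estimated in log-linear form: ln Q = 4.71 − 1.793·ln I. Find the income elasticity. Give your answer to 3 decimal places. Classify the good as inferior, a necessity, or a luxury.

In a log-linear demand, the coefficient on ln I is the income elasticity.
So η = -1.793.
η < 0 ⇒ inferior good.

-1.793 (inferior good)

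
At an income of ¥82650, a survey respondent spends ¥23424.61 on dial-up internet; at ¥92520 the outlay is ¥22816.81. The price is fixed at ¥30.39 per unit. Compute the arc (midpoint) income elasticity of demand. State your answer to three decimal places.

With a constant price, Q₁ = 23424.61/30.39 = 770.800 and Q₂ = 22816.81/30.39 = 750.800 (equivalently, work directly with expenditure since P cancels).
Midpoint %ΔQ = (22816.81 − 23424.61)/23120.71 = -0.02629; midpoint %ΔI = (92520 − 82650)/87585 = 0.11269.
η = -0.02629 / 0.11269 = -0.233.

-0.233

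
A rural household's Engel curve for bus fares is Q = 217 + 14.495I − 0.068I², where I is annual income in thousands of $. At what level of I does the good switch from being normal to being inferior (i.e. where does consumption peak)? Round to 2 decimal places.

dQ/dI = 14.495 − 0.136I.
The good is inferior where dQ/dI < 0. Setting dQ/dI = 0 gives I = 14.495 / 0.136 = 106.58.

106.58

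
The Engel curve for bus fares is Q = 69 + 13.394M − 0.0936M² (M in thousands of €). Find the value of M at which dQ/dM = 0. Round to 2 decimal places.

dQ/dM = 13.394 − 0.1872M.
The good is inferior where dQ/dM < 0. Setting dQ/dM = 0 gives M = 13.394 / 0.1872 = 71.55.

71.55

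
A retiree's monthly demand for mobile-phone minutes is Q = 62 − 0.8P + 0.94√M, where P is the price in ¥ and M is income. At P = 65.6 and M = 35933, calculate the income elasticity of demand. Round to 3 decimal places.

0.475

At P = 65.6, M = 35933: Q = 187.706.
Holding P constant, ∂Q/∂M = 0.94/(2√M) = 0.00247943.
η_M = (∂Q/∂M)·(M/Q) = 0.00247943 × (35933/187.706) = 0.475.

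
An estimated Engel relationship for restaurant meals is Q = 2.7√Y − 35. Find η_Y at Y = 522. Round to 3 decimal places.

At Y = 522: Q = 26.688.
dQ/dY = 2.7/(2√Y) = 0.0590879 at this income.
η = (dQ/dY)·(Y/Q) = 0.0590879 × (522/26.688) = 1.156.

1.156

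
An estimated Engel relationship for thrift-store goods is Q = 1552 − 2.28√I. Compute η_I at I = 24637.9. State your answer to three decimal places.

At I = 24637.9: Q = 1194.121.
dQ/dI = -2.28/(2√I) = -0.00726278 at this income.
η = (dQ/dI)·(I/Q) = -0.00726278 × (24637.9/1194.121) = -0.150.

-0.150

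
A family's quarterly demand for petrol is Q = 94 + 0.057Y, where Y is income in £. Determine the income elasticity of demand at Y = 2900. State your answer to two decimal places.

At Y = 2900: Q = 259.300.
dQ/dY = 0.057.
η = (dQ/dY)·(Y/Q) = 0.057 × (2900/259.300) = 0.64.

0.64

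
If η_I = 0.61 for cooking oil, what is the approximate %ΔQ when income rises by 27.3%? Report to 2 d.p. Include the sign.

16.65%

%ΔQ ≈ η × %ΔI = 0.61 × 27.3% = 16.65%.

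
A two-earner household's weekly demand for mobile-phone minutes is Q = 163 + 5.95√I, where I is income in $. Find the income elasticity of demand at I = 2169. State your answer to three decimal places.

0.315

At I = 2169: Q = 440.107.
dQ/dI = 5.95/(2√I) = 0.0638789 at this income.
η = (dQ/dI)·(I/Q) = 0.0638789 × (2169/440.107) = 0.315.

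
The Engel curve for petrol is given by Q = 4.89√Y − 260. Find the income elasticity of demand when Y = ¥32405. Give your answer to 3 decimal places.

At Y = 32405: Q = 620.268.
dQ/dY = 4.89/(2√Y) = 0.0135823 at this income.
η = (dQ/dY)·(Y/Q) = 0.0135823 × (32405/620.268) = 0.710.

0.710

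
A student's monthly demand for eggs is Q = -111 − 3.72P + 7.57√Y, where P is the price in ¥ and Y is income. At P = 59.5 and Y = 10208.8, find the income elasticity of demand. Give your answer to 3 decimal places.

At P = 59.5, Y = 10208.8: Q = 432.522.
Holding P constant, ∂Q/∂Y = 7.57/(2√Y) = 0.0374609.
η_Y = (∂Q/∂Y)·(Y/Q) = 0.0374609 × (10208.8/432.522) = 0.884.

0.884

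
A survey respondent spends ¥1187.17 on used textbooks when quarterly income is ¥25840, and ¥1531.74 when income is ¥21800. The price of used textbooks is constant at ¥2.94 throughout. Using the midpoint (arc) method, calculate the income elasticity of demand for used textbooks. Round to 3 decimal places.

With a constant price, Q₁ = 1187.17/2.94 = 403.799 and Q₂ = 1531.74/2.94 = 521.000 (equivalently, work directly with expenditure since P cancels).
Midpoint %ΔQ = (1531.74 − 1187.17)/1359.46 = 0.25346; midpoint %ΔI = (21800 − 25840)/23820 = -0.16961.
η = 0.25346 / -0.16961 = -1.494.

-1.494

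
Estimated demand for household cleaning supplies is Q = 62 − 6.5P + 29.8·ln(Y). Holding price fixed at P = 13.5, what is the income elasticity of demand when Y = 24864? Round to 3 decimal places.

At P = 13.5, Y = 24864: Q = 275.861.
Holding P constant, ∂Q/∂Y = 29.8/Y = 0.00119852.
η_Y = (∂Q/∂Y)·(Y/Q) = 0.00119852 × (24864/275.861) = 0.108.

0.108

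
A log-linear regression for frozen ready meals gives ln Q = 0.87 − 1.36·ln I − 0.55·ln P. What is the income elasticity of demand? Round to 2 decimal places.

-1.36

In a log-linear demand, the coefficient on ln I is the income elasticity.
So η = -1.36.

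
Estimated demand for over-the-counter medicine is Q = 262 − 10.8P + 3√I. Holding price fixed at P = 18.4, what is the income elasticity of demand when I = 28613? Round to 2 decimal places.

0.44

At P = 18.4, I = 28613: Q = 570.741.
Holding P constant, ∂Q/∂I = 3/(2√I) = 0.00886767.
η_I = (∂Q/∂I)·(I/Q) = 0.00886767 × (28613/570.741) = 0.44.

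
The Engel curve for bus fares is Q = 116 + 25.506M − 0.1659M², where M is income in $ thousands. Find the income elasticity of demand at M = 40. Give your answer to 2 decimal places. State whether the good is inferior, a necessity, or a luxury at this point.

At M = 40: Q = 870.8000.
dQ/dM = 25.506 − 0.3318M = 12.23400.
η = (dQ/dM)·(M/Q) = 12.23400 × (40/870.8000) = 0.56.
0 < η < 1 ⇒ necessity.

0.56 (necessity)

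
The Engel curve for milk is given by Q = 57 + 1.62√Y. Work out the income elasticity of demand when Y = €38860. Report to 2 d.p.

At Y = 38860: Q = 376.350.
dQ/dY = 1.62/(2√Y) = 0.00410898 at this income.
η = (dQ/dY)·(Y/Q) = 0.00410898 × (38860/376.350) = 0.42.

0.42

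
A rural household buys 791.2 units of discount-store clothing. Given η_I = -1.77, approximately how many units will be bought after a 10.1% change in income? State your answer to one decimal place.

649.8

%ΔQ ≈ η × %ΔI = -1.77 × 10.1% = -17.877%.
New Q ≈ 791.2 × (1 − 0.17877) = 649.8.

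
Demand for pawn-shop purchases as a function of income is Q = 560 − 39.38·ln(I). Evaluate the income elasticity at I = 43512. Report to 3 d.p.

-0.283

At I = 43512: Q = 139.390.
dQ/dI = -39.38/I = -0.000905038 at this income.
η = (dQ/dI)·(I/Q) = -0.000905038 × (43512/139.390) = -0.283.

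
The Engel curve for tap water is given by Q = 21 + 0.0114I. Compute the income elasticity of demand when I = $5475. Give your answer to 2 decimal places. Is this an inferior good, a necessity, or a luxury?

0.75 (necessity)

At I = 5475: Q = 83.415.
dQ/dI = 0.0114.
η = (dQ/dI)·(I/Q) = 0.0114 × (5475/83.415) = 0.75.
Since 0 < η < 1, the good is a necessity.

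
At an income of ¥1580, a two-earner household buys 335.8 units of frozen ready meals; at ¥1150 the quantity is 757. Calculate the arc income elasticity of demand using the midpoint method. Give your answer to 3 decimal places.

ΔQ = 757 − 335.8 = 421.2; midpoint Q̄ = (335.8 + 757)/2 = 546.4.
ΔI = 1150 − 1580 = -430; midpoint Ī = (1580 + 1150)/2 = 1365.
η = (ΔQ/Q̄) ÷ (ΔI/Ī) = (421.2/546.4) ÷ (-430/1365) = -2.447.

-2.447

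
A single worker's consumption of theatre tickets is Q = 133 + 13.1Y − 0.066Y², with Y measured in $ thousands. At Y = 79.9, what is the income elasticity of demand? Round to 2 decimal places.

0.27

At Y = 79.9: Q = 758.3453.
dQ/dY = 13.1 − 0.132Y = 2.55320.
η = (dQ/dY)·(Y/Q) = 2.55320 × (79.9/758.3453) = 0.27.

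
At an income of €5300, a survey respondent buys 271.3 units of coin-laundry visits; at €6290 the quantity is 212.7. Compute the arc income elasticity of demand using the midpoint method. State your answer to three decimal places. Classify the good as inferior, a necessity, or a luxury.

-1.417 (inferior good)

ΔQ = 212.7 − 271.3 = -58.6; midpoint Q̄ = (271.3 + 212.7)/2 = 242.
ΔI = 6290 − 5300 = 990; midpoint Ī = (5300 + 6290)/2 = 5795.
η = (ΔQ/Q̄) ÷ (ΔI/Ī) = (-58.6/242) ÷ (990/5795) = -1.417.
η < 0 ⇒ inferior good.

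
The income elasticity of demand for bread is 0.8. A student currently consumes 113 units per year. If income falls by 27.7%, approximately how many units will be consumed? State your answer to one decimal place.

88.0

%ΔQ ≈ η × %ΔI = 0.8 × (-27.7%) = -22.16%.
New Q ≈ 113 × (1 − 0.2216) = 88.0.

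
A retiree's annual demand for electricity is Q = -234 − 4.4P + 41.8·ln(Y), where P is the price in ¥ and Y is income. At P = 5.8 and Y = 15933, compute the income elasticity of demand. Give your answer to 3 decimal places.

At P = 5.8, Y = 15933: Q = 144.943.
Holding P constant, ∂Q/∂Y = 41.8/Y = 0.00262349.
η_Y = (∂Q/∂Y)·(Y/Q) = 0.00262349 × (15933/144.943) = 0.288.

0.288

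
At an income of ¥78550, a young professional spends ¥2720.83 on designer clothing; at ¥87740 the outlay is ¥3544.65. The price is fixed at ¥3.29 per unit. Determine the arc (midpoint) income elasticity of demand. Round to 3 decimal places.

With a constant price, Q₁ = 2720.83/3.29 = 827.000 and Q₂ = 3544.65/3.29 = 1077.401 (equivalently, work directly with expenditure since P cancels).
Midpoint %ΔQ = (3544.65 − 2720.83)/3132.74 = 0.26297; midpoint %ΔI = (87740 − 78550)/83145 = 0.11053.
η = 0.26297 / 0.11053 = 2.379.

2.379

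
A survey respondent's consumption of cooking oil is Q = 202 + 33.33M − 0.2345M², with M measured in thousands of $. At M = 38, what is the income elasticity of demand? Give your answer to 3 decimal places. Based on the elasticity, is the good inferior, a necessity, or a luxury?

At M = 38: Q = 1129.9220.
dQ/dM = 33.33 − 0.469M = 15.50800.
η = (dQ/dM)·(M/Q) = 15.50800 × (38/1129.9220) = 0.522.
0 < η < 1 ⇒ necessity.

0.522 (necessity)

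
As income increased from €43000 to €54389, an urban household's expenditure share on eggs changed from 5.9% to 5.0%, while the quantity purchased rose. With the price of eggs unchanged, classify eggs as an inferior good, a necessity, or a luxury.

necessity

Quantity rises but the budget share falls as income rises, so 0 < η < 1.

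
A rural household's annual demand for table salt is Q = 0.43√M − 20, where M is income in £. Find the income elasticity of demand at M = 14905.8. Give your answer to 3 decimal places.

At M = 14905.8: Q = 32.498.
dQ/dM = 0.43/(2√M) = 0.00176101 at this income.
η = (dQ/dM)·(M/Q) = 0.00176101 × (14905.8/32.498) = 0.808.

0.808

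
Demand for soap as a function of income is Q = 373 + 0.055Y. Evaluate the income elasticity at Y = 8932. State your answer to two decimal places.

At Y = 8932: Q = 864.260.
dQ/dY = 0.055.
η = (dQ/dY)·(Y/Q) = 0.055 × (8932/864.260) = 0.57.

0.57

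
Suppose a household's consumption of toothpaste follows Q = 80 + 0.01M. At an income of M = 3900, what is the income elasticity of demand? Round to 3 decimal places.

0.328

At M = 3900: Q = 119.000.
dQ/dM = 0.01.
η = (dQ/dM)·(M/Q) = 0.01 × (3900/119.000) = 0.328.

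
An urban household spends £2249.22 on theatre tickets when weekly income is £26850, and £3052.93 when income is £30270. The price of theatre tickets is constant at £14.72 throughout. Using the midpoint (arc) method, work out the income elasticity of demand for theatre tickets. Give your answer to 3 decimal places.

With a constant price, Q₁ = 2249.22/14.72 = 152.800 and Q₂ = 3052.93/14.72 = 207.400 (equivalently, work directly with expenditure since P cancels).
Midpoint %ΔQ = (3052.93 − 2249.22)/2651.08 = 0.30316; midpoint %ΔI = (30270 − 26850)/28560 = 0.11975.
η = 0.30316 / 0.11975 = 2.532.

2.532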